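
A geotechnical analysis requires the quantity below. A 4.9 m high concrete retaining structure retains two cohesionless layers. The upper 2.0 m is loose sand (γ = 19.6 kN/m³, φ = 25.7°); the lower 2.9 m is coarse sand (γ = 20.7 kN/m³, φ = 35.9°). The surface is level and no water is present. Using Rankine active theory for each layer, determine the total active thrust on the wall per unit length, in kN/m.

K_a1 = tan²(45°−25.7°/2) = 0.3950; K_a2 = tan²(45°−35.9°/2) = 0.2607.
Layer 1: σ at base = K_a1 γ₁ h₁ = 15.49 kPa; P₁ = ½×15.49×2.0 = 15.49.
Layer 2: σ_v at top = γ₁h₁ = 39.20; σ_h top = K_a2×39.20 = 10.22; σ_h base = K_a2×(39.20+20.7×2.9) = 25.87.
P₂ = ½(10.22+25.87)×2.9 = 52.34. Total P_a = 15.49+52.34 = 67.82 kN/m.

67.8 kN/m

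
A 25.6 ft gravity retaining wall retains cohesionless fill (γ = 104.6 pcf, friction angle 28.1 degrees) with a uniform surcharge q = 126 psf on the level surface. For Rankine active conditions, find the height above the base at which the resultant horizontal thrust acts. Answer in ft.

K_a = 0.3596.
Triangular part P₁ = ½K_aγH² = 12330 at H/3 = 8.533 ft; rectangular part P₂ = K_a q H = 1160 at H/2 = 12.80 ft.
ȳ = (P₁·8.533 + P₂·12.80)/(P₁+P₂) = 8.900 ft.

8.90 ft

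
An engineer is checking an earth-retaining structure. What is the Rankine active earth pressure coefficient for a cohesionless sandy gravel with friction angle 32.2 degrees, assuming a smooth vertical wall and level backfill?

0.305

K_a = tan²(45° − φ/2) = tan²(28.90°) = 0.3047.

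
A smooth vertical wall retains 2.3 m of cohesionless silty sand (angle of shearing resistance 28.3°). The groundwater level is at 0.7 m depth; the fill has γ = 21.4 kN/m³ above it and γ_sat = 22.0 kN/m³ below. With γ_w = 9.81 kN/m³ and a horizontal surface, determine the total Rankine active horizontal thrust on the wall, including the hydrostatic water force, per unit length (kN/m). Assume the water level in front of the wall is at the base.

K_a = tan²(45° − φ/2) = 0.3568.
γ' = 22.0 − 9.81 = 12.19 kN/m³. Depth below WT = 1.6 m.
σ'_h at WT = K_a γ d_w = 5.344 kPa; at base = 5.344 + K_a γ' × 1.6 = 12.30 kPa.
P₁ (0–0.7 m) = ½×5.344×0.7 = 1.871. P₂ (0.7–2.3 m) = ½(5.344+12.30)×1.6 = 14.12.
P_w = ½ γ_w h₂² = 0.5×9.81×1.6² = 12.56. Total = 1.871+14.12+12.56 = 28.55 kN/m.

28.5 kN/m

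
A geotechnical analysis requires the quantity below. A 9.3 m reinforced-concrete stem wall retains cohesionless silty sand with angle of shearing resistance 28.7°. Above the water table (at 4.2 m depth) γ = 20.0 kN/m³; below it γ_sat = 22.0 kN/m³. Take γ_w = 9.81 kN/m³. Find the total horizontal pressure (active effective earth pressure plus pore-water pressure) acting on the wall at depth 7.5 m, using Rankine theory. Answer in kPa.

K_a = (1 − sin φ)/(1 + sin φ) = 0.3511.
γ' = 22.0 − 9.81 = 12.19 kN/m³.
Effective vertical stress at 7.5 m: σ'_v = 20.0×4.2 + 12.19×3.30 = 124.2 kPa.
σ'_h = K_a σ'_v = 0.3511 × 124.2 = 43.62 kPa; u = γ_w × 3.30 = 32.37 kPa.
Total σ_h = 43.62 + 32.37 = 75.99 kPa.

76.0 kPa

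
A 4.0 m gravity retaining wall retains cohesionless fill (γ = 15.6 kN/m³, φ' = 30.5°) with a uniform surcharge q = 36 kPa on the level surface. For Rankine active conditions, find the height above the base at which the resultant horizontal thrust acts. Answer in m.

K_a = 0.3267.
Triangular part P₁ = ½K_aγH² = 40.77 at H/3 = 1.333 m; rectangular part P₂ = K_a q H = 47.04 at H/2 = 2.000 m.
ȳ = (P₁·1.333 + P₂·2.000)/(P₁+P₂) = 1.690 m.

1.69 m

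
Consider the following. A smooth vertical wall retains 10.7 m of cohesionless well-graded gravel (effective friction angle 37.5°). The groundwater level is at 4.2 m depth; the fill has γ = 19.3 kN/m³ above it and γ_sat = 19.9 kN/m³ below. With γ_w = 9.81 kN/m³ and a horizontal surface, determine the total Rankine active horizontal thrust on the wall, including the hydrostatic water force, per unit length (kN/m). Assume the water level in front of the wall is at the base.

K_a = tan²(45° − φ/2) = 0.2432.
γ' = 19.9 − 9.81 = 10.09 kN/m³. Depth below WT = 6.5 m.
σ'_h at WT = K_a γ d_w = 19.71 kPa; at base = 19.71 + K_a γ' × 6.5 = 35.66 kPa.
P₁ (0–4.2 m) = ½×19.71×4.2 = 41.40. P₂ (4.2–10.7 m) = ½(19.71+35.66)×6.5 = 180.0.
P_w = ½ γ_w h₂² = 0.5×9.81×6.5² = 207.2. Total = 41.40+180.0+207.2 = 428.6 kN/m.

429 kN/m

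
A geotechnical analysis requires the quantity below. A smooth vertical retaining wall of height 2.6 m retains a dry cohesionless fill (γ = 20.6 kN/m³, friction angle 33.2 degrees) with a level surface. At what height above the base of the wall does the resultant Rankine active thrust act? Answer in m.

0.867 m

K_a = 0.2924.
The pressure distribution is triangular, so the resultant acts at H/3 above the base = 2.6/3 = 0.8667 m.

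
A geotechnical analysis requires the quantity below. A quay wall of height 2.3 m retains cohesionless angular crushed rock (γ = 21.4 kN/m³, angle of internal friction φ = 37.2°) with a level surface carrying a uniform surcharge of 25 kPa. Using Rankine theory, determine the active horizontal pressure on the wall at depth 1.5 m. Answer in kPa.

14.1 kPa

K_a = (1 − sin φ)/(1 + sin φ) = 0.2464.
σ_v = γz + q = 21.4 × 1.5 + 25 = 57.10 kPa.
σ_h = K_a σ_v = 0.2464 × 57.10 = 14.07 kPa.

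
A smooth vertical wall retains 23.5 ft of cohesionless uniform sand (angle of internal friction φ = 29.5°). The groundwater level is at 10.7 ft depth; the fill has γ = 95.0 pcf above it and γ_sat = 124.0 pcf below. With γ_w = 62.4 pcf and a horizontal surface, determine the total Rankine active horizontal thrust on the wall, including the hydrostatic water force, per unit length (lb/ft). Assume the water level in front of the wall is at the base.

13100 lb/ft

K_a = tan²(45° − φ/2) = 0.3401.
γ' = 124.0 − 62.4 = 61.60 pcf. Depth below WT = 12.8 ft.
σ'_h at WT = K_a γ d_w = 345.7 psf; at base = 345.7 + K_a γ' × 12.8 = 613.9 psf.
P₁ (0–10.7 ft) = ½×345.7×10.7 = 1850. P₂ (10.7–23.5 ft) = ½(345.7+613.9)×12.8 = 6141.
P_w = ½ γ_w h₂² = 0.5×62.4×12.8² = 5112. Total = 1850+6141+5112 = 13100 lb/ft.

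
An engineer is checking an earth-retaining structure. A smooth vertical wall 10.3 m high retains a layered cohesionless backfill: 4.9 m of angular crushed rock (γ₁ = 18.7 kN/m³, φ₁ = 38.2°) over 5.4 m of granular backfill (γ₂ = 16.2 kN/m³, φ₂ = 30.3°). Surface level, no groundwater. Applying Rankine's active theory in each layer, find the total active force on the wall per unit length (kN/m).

K_a1 = tan²(45°−38.2°/2) = 0.2358; K_a2 = tan²(45°−30.3°/2) = 0.3293.
Layer 1: σ at base = K_a1 γ₁ h₁ = 21.60 kPa; P₁ = ½×21.60×4.9 = 52.93.
Layer 2: σ_v at top = γ₁h₁ = 91.63; σ_h top = K_a2×91.63 = 30.18; σ_h base = K_a2×(91.63+16.2×5.4) = 58.98.
P₂ = ½(30.18+58.98)×5.4 = 240.7. Total P_a = 52.93+240.7 = 293.7 kN/m.

294 kN/m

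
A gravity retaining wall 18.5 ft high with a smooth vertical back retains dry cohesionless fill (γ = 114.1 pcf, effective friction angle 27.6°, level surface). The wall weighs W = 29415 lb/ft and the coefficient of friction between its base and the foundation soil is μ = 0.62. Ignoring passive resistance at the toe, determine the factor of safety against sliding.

2.55

K_a = tan²(45° − 27.6°/2) = 0.3668.
P_a = ½K_aγH² = 0.5×0.3668×114.1×18.5² = 7161 lb/ft, acting at H/3 = 6.167 ft above the base.
FS_sliding = μW / P_a = 0.62×29415 / 7161 = 2.547.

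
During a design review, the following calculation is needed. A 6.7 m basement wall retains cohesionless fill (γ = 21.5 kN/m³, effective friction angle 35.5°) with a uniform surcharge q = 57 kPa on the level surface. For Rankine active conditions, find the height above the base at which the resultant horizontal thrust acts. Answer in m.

K_a = 0.2653.
Triangular part P₁ = ½K_aγH² = 128.0 at H/3 = 2.233 m; rectangular part P₂ = K_a q H = 101.3 at H/2 = 3.350 m.
ȳ = (P₁·2.233 + P₂·3.350)/(P₁+P₂) = 2.727 m.

2.73 m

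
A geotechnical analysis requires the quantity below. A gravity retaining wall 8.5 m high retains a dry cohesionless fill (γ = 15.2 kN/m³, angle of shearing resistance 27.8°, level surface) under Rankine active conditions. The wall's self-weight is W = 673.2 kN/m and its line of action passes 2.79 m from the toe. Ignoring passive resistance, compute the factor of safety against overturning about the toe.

K_a = tan²(45° − 27.8°/2) = 0.3639.
P_a = ½K_aγH² = 0.5×0.3639×15.2×8.5² = 199.8 kN/m, acting at H/3 = 2.833 m above the base.
Overturning moment M_o = P_a × H/3 = 199.8 × 2.833 = 566.1.
Resisting moment M_r = W × 2.79 = 673.2 × 2.79 = 1878.
FS_overturning = M_r/M_o = 1878/566.1 = 3.318.

3.32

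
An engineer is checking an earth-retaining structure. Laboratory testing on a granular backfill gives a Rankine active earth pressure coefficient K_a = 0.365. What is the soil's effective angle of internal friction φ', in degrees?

27.7°

K_a = tan²(45° − φ/2) ⇒ 45° − φ/2 = arctan(√0.365) = 31.14°.
φ = 2(45° − 31.14°) = 27.72°.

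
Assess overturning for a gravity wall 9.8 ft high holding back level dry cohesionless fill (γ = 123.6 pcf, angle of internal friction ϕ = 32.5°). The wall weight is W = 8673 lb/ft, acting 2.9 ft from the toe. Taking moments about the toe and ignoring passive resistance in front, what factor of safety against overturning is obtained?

K_a = tan²(45° − 32.5°/2) = 0.3010.
P_a = ½K_aγH² = 0.5×0.3010×123.6×9.8² = 1786 lb/ft, acting at H/3 = 3.267 ft above the base.
Overturning moment M_o = P_a × H/3 = 1786 × 3.267 = 5836.
Resisting moment M_r = W × 2.9 = 8673 × 2.9 = 25150.
FS_overturning = M_r/M_o = 25150/5836 = 4.310.

4.31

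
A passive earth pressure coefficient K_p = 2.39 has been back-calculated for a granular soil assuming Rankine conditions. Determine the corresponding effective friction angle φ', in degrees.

K_p = (1+sin φ)/(1−sin φ) ⇒ sin φ = (K_p − 1)/(K_p + 1) = 0.4100.
φ = arcsin(0.4100) = 24.21°.

24.2°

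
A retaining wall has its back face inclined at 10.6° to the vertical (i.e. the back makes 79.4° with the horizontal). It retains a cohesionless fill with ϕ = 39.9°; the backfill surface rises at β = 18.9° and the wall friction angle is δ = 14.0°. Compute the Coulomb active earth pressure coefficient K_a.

K_a = sin²(α+φ) / [sin²α · sin(α−δ) · (1 + √{sin(φ+δ)sin(φ−β) / (sin(α−δ)sin(α+β))})²].
With α = 79.4°, φ = 39.9°, δ = 14.0°, β = 18.9°: K_a = 0.3524.

0.352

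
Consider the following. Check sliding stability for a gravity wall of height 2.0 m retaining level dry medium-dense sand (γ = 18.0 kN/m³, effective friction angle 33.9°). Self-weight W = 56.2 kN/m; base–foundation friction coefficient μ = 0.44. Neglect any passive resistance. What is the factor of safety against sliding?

2.42

K_a = tan²(45° − 33.9°/2) = 0.2839.
P_a = ½K_aγH² = 0.5×0.2839×18.0×2.0² = 10.22 kN/m, acting at H/3 = 0.6667 m above the base.
FS_sliding = μW / P_a = 0.44×56.2 / 10.22 = 2.419.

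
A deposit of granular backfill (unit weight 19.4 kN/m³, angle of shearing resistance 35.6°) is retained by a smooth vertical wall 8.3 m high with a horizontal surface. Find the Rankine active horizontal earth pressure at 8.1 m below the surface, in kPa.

K_a = (1 − sin φ)/(1 + sin φ) = 0.2641.
σ_h = K_a γ z = 0.2641 × 19.4 × 8.1 = 41.50 kPa.

41.5 kPa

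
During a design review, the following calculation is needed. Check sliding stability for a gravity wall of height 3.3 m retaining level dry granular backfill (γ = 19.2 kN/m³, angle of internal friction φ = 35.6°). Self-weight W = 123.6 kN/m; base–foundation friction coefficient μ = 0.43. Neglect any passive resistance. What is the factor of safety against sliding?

K_a = tan²(45° − 35.6°/2) = 0.2641.
P_a = ½K_aγH² = 0.5×0.2641×19.2×3.3² = 27.61 kN/m, acting at H/3 = 1.100 m above the base.
FS_sliding = μW / P_a = 0.43×123.6 / 27.61 = 1.925.

1.92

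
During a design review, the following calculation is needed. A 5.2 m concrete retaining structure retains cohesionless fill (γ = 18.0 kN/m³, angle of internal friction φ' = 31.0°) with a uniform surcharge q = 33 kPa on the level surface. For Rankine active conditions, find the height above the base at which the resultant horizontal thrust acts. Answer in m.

2.09 m

K_a = 0.3201.
Triangular part P₁ = ½K_aγH² = 77.90 at H/3 = 1.733 m; rectangular part P₂ = K_a q H = 54.93 at H/2 = 2.600 m.
ȳ = (P₁·1.733 + P₂·2.600)/(P₁+P₂) = 2.092 m.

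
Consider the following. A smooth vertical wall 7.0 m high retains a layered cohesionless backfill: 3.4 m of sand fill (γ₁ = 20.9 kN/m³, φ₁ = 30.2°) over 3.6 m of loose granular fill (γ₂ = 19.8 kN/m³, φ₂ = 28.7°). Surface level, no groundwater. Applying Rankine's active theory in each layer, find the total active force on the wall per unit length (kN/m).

K_a1 = tan²(45°−30.2°/2) = 0.3307; K_a2 = tan²(45°−28.7°/2) = 0.3511.
Layer 1: σ at base = K_a1 γ₁ h₁ = 23.50 kPa; P₁ = ½×23.50×3.4 = 39.94.
Layer 2: σ_v at top = γ₁h₁ = 71.06; σ_h top = K_a2×71.06 = 24.95; σ_h base = K_a2×(71.06+19.8×3.6) = 49.98.
P₂ = ½(24.95+49.98)×3.6 = 134.9. Total P_a = 39.94+134.9 = 174.8 kN/m.

175 kN/m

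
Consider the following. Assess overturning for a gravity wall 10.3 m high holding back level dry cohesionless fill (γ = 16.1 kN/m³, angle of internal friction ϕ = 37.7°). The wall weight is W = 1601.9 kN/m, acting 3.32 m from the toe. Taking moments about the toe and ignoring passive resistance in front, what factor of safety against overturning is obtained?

7.52

K_a = tan²(45° − 37.7°/2) = 0.2411.
P_a = ½K_aγH² = 0.5×0.2411×16.1×10.3² = 205.9 kN/m, acting at H/3 = 3.433 m above the base.
Overturning moment M_o = P_a × H/3 = 205.9 × 3.433 = 706.8.
Resisting moment M_r = W × 3.32 = 1601.9 × 3.32 = 5318.
FS_overturning = M_r/M_o = 5318/706.8 = 7.524.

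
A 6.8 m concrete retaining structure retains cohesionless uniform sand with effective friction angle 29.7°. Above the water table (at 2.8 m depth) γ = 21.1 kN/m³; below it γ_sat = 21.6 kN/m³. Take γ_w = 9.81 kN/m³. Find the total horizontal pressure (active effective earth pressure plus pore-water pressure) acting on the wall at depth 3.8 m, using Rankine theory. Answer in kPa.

33.7 kPa

K_a = (1 − sin φ)/(1 + sin φ) = 0.3374.
γ' = 21.6 − 9.81 = 11.79 kN/m³.
Effective vertical stress at 3.8 m: σ'_v = 21.1×2.8 + 11.79×1.00 = 70.87 kPa.
σ'_h = K_a σ'_v = 0.3374 × 70.87 = 23.91 kPa; u = γ_w × 1.00 = 9.810 kPa.
Total σ_h = 23.91 + 9.810 = 33.72 kPa.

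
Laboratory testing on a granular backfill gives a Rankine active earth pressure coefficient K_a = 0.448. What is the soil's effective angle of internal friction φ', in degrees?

K_a = tan²(45° − φ/2) ⇒ 45° − φ/2 = arctan(√0.448) = 33.80°.
φ = 2(45° − 33.80°) = 22.41°.

22.4°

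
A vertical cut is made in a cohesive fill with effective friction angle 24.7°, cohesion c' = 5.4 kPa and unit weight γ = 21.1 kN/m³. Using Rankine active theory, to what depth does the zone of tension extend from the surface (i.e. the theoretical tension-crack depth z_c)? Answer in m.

0.799 m

K_a = tan²(45° − 24.7°/2) = 0.4106; √K_a = 0.6408.
The active pressure is zero where K_a γ z = 2c√K_a, so z_c = 2c/(γ√K_a) = 2×5.4/(21.1×0.6408) = 0.7988 m.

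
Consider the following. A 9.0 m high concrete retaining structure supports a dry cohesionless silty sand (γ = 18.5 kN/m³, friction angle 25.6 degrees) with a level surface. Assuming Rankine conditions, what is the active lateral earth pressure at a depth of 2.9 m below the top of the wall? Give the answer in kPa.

K_a = (1 − sin φ)/(1 + sin φ) = 0.3966.
σ_h = K_a γ z = 0.3966 × 18.5 × 2.9 = 21.28 kPa.

21.3 kPa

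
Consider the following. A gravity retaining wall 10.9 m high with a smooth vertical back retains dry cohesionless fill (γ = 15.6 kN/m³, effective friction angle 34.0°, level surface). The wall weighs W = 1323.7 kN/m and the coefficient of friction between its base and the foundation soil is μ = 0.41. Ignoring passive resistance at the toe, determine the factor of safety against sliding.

K_a = tan²(45° − 34.0°/2) = 0.2827.
P_a = ½K_aγH² = 0.5×0.2827×15.6×10.9² = 262.0 kN/m, acting at H/3 = 3.633 m above the base.
FS_sliding = μW / P_a = 0.41×1323.7 / 262.0 = 2.071.

2.07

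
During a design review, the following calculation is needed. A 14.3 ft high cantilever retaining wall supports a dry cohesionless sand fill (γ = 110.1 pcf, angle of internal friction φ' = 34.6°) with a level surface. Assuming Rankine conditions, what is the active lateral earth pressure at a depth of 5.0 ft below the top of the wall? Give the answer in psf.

152 psf

K_a = (1 − sin φ)/(1 + sin φ) = 0.2756.
σ_h = K_a γ z = 0.2756 × 110.1 × 5.0 = 151.7 psf.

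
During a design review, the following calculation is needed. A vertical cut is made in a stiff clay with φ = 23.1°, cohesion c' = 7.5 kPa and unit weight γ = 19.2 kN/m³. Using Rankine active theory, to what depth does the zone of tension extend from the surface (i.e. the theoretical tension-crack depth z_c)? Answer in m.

1.18 m

K_a = tan²(45° − 23.1°/2) = 0.4364; √K_a = 0.6606.
The active pressure is zero where K_a γ z = 2c√K_a, so z_c = 2c/(γ√K_a) = 2×7.5/(19.2×0.6606) = 1.183 m.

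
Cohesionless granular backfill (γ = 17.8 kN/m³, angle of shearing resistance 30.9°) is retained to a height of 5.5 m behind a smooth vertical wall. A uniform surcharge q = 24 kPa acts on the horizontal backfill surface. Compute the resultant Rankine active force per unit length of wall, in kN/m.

K_a = tan²(45° − φ/2) = 0.3214.
Soil triangle: ½ K_a γ H² = 0.5×0.3214×17.8×5.5² = 86.53 kN/m.
Surcharge rectangle: K_a q H = 0.3214×24×5.5 = 42.43 kN/m.
Total = 86.53 + 42.43 = 129.0 kN/m.

129 kN/m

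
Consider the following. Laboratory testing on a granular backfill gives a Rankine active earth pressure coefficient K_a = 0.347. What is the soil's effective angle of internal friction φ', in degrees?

K_a = tan²(45° − φ/2) ⇒ 45° − φ/2 = arctan(√0.347) = 30.50°.
φ = 2(45° − 30.50°) = 29.00°.

29.0°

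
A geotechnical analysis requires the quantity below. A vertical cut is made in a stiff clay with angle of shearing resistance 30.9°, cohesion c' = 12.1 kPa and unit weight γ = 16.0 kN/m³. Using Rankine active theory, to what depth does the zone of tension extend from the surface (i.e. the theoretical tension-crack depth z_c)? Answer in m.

K_a = tan²(45° − 30.9°/2) = 0.3214; √K_a = 0.5669.
The active pressure is zero where K_a γ z = 2c√K_a, so z_c = 2c/(γ√K_a) = 2×12.1/(16.0×0.5669) = 2.668 m.

2.67 m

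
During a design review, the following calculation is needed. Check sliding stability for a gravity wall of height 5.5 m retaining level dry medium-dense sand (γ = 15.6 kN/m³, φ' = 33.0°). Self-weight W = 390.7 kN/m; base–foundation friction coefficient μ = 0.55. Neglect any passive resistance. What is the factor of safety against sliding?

K_a = tan²(45° − 33.0°/2) = 0.2948.
P_a = ½K_aγH² = 0.5×0.2948×15.6×5.5² = 69.56 kN/m, acting at H/3 = 1.833 m above the base.
FS_sliding = μW / P_a = 0.55×390.7 / 69.56 = 3.089.

3.09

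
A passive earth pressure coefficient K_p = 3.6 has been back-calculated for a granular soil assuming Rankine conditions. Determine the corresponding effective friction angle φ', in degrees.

K_p = (1+sin φ)/(1−sin φ) ⇒ sin φ = (K_p − 1)/(K_p + 1) = 0.5652.
φ = arcsin(0.5652) = 34.42°.

34.4°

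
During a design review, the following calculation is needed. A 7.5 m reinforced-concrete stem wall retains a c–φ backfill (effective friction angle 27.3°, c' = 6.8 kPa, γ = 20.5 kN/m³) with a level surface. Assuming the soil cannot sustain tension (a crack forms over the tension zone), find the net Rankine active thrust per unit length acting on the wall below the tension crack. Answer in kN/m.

K_a = 0.3711; √K_a = 0.6092.
Tension-crack depth z_c = 2c/(γ√K_a) = 2×6.8/(20.5×0.6092) = 1.089 m.
σ_a at base = K_a γ H − 2c√K_a = 0.3711×20.5×7.5 − 2×6.8×0.6092 = 48.78 kPa.
P_a = ½ × 48.78 × (H − z_c) = 0.5×48.78×6.411 = 156.4 kN/m.

156 kN/m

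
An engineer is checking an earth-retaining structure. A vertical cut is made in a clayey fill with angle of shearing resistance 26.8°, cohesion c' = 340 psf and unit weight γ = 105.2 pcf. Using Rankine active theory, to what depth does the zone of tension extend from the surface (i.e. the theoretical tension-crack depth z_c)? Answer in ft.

10.5 ft

K_a = tan²(45° − 26.8°/2) = 0.3785; √K_a = 0.6152.
The active pressure is zero where K_a γ z = 2c√K_a, so z_c = 2c/(γ√K_a) = 2×340/(105.2×0.6152) = 10.51 ft.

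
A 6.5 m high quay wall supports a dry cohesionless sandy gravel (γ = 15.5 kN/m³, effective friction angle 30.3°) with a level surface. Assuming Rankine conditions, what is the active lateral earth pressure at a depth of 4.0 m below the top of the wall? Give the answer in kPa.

20.4 kPa

K_a = (1 − sin φ)/(1 + sin φ) = 0.3293.
σ_h = K_a γ z = 0.3293 × 15.5 × 4.0 = 20.42 kPa.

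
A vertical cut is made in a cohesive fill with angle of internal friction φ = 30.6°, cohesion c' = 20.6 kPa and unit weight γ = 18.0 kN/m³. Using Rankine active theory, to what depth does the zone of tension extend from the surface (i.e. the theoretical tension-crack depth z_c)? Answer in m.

K_a = tan²(45° − 30.6°/2) = 0.3253; √K_a = 0.5704.
The active pressure is zero where K_a γ z = 2c√K_a, so z_c = 2c/(γ√K_a) = 2×20.6/(18.0×0.5704) = 4.013 m.

4.01 m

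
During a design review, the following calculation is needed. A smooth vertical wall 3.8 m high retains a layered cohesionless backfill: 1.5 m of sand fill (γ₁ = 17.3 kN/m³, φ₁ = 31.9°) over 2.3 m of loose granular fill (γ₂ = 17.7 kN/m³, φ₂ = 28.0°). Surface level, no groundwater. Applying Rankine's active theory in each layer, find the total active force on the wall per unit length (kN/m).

44.5 kN/m

K_a1 = tan²(45°−31.9°/2) = 0.3085; K_a2 = tan²(45°−28.0°/2) = 0.3610.
Layer 1: σ at base = K_a1 γ₁ h₁ = 8.006 kPa; P₁ = ½×8.006×1.5 = 6.005.
Layer 2: σ_v at top = γ₁h₁ = 25.95; σ_h top = K_a2×25.95 = 9.369; σ_h base = K_a2×(25.95+17.7×2.3) = 24.07.
P₂ = ½(9.369+24.07)×2.3 = 38.45. Total P_a = 6.005+38.45 = 44.46 kN/m.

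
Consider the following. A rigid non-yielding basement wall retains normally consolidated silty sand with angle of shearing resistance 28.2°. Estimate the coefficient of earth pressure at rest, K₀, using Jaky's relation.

K₀ = 1 − sin φ' = 1 − sin 28.2° = 0.5274.

0.527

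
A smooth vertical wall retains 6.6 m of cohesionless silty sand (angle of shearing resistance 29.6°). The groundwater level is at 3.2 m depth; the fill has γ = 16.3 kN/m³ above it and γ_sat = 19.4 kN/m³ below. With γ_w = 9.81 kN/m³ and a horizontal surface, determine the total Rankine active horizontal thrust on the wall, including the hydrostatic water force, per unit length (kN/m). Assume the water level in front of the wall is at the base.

K_a = tan²(45° − φ/2) = 0.3387.
γ' = 19.4 − 9.81 = 9.590 kN/m³. Depth below WT = 3.4 m.
σ'_h at WT = K_a γ d_w = 17.67 kPa; at base = 17.67 + K_a γ' × 3.4 = 28.71 kPa.
P₁ (0–3.2 m) = ½×17.67×3.2 = 28.27. P₂ (3.2–6.6 m) = ½(17.67+28.71)×3.4 = 78.85.
P_w = ½ γ_w h₂² = 0.5×9.81×3.4² = 56.70. Total = 28.27+78.85+56.70 = 163.8 kN/m.

164 kN/m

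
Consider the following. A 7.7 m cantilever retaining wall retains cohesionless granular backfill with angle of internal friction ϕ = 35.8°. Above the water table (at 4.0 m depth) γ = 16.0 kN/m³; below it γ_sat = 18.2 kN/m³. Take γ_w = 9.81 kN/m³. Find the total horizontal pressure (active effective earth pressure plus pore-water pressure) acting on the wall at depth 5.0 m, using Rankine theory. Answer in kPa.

28.8 kPa

K_a = (1 − sin φ)/(1 + sin φ) = 0.2619.
γ' = 18.2 − 9.81 = 8.390 kN/m³.
Effective vertical stress at 5.0 m: σ'_v = 16.0×4.0 + 8.390×1.00 = 72.39 kPa.
σ'_h = K_a σ'_v = 0.2619 × 72.39 = 18.96 kPa; u = γ_w × 1.00 = 9.810 kPa.
Total σ_h = 18.96 + 9.810 = 28.77 kPa.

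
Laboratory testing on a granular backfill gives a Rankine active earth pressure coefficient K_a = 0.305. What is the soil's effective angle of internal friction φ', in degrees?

32.2°

K_a = tan²(45° − φ/2) ⇒ 45° − φ/2 = arctan(√0.305) = 28.91°.
φ = 2(45° − 28.91°) = 32.18°.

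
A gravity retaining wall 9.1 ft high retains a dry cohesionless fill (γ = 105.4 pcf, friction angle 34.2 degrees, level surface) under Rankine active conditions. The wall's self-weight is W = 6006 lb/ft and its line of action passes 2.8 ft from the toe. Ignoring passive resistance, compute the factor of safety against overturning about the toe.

4.53

K_a = tan²(45° − 34.2°/2) = 0.2803.
P_a = ½K_aγH² = 0.5×0.2803×105.4×9.1² = 1223 lb/ft, acting at H/3 = 3.033 ft above the base.
Overturning moment M_o = P_a × H/3 = 1223 × 3.033 = 3711.
Resisting moment M_r = W × 2.8 = 6006 × 2.8 = 16820.
FS_overturning = M_r/M_o = 16820/3711 = 4.532.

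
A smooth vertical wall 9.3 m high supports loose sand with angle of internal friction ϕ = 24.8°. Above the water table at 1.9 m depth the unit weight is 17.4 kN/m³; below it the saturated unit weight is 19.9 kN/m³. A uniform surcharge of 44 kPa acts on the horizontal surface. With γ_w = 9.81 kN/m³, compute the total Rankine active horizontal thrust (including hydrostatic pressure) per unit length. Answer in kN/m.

K_a = tan²(45° − φ/2) = 0.4090.
γ' = 19.9 − 9.81 = 10.09 kN/m³. h₂ = H − d_w = 7.4 m.
σ'_h: at surface K_a·q = 18.00; at WT K_a(q+γd_w) = 31.52; at base K_a(q+γd_w+γ'h₂) = 62.06 kPa.
P₁ = ½(18.00+31.52)×1.9 = 47.04; P₂ = ½(31.52+62.06)×7.4 = 346.2; P_w = ½γ_w h₂² = 268.6.
Total = 47.04+346.2+268.6 = 661.9 kN/m.

662 kN/m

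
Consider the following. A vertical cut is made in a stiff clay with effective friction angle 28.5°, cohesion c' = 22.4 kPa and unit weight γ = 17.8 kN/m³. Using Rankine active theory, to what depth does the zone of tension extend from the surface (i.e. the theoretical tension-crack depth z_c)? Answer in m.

K_a = tan²(45° − 28.5°/2) = 0.3540; √K_a = 0.5949.
The active pressure is zero where K_a γ z = 2c√K_a, so z_c = 2c/(γ√K_a) = 2×22.4/(17.8×0.5949) = 4.230 m.

4.23 m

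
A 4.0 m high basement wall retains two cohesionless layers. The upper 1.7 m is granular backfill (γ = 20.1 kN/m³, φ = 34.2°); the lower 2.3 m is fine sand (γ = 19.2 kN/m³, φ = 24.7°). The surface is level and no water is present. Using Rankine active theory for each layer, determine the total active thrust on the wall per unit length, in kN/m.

61.3 kN/m

K_a1 = tan²(45°−34.2°/2) = 0.2803; K_a2 = tan²(45°−24.7°/2) = 0.4106.
Layer 1: σ at base = K_a1 γ₁ h₁ = 9.579 kPa; P₁ = ½×9.579×1.7 = 8.142.
Layer 2: σ_v at top = γ₁h₁ = 34.17; σ_h top = K_a2×34.17 = 14.03; σ_h base = K_a2×(34.17+19.2×2.3) = 32.16.
P₂ = ½(14.03+32.16)×2.3 = 53.12. Total P_a = 8.142+53.12 = 61.26 kN/m.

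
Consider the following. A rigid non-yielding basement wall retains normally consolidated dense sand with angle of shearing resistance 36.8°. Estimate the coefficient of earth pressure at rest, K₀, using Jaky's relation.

K₀ = 1 − sin φ' = 1 − sin 36.8° = 0.4010.

0.401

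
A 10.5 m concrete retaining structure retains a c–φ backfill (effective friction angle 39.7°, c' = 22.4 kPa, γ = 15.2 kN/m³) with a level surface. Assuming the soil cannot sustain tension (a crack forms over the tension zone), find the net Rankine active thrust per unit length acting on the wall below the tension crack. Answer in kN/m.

K_a = 0.2204; √K_a = 0.4695.
Tension-crack depth z_c = 2c/(γ√K_a) = 2×22.4/(15.2×0.4695) = 6.278 m.
σ_a at base = K_a γ H − 2c√K_a = 0.2204×15.2×10.5 − 2×22.4×0.4695 = 14.15 kPa.
P_a = ½ × 14.15 × (H − z_c) = 0.5×14.15×4.222 = 29.87 kN/m.

29.9 kN/m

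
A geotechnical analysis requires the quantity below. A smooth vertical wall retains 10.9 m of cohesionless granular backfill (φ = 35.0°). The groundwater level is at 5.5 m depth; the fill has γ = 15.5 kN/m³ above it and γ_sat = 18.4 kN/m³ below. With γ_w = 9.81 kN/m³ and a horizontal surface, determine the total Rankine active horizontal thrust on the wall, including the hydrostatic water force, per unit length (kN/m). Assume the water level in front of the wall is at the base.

365 kN/m

K_a = tan²(45° − φ/2) = 0.2710.
γ' = 18.4 − 9.81 = 8.590 kN/m³. Depth below WT = 5.4 m.
σ'_h at WT = K_a γ d_w = 23.10 kPa; at base = 23.10 + K_a γ' × 5.4 = 35.67 kPa.
P₁ (0–5.5 m) = ½×23.10×5.5 = 63.53. P₂ (5.5–10.9 m) = ½(23.10+35.67)×5.4 = 158.7.
P_w = ½ γ_w h₂² = 0.5×9.81×5.4² = 143.0. Total = 63.53+158.7+143.0 = 365.2 kN/m.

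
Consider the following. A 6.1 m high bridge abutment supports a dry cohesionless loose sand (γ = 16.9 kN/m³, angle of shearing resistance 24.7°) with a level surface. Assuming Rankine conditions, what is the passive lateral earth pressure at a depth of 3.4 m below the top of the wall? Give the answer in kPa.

K_p = (1 + sin φ)/(1 − sin φ) = 2.436.
σ_h = K_p γ z = 2.436 × 16.9 × 3.4 = 140.0 kPa.

140 kPa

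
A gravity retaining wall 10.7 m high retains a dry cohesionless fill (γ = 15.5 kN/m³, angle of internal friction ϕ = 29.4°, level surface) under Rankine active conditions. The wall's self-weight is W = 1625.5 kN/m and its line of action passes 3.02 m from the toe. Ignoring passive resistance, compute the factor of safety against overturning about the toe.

4.54

K_a = tan²(45° − 29.4°/2) = 0.3415.
P_a = ½K_aγH² = 0.5×0.3415×15.5×10.7² = 303.0 kN/m, acting at H/3 = 3.567 m above the base.
Overturning moment M_o = P_a × H/3 = 303.0 × 3.567 = 1081.
Resisting moment M_r = W × 3.02 = 1625.5 × 3.02 = 4909.
FS_overturning = M_r/M_o = 4909/1081 = 4.543.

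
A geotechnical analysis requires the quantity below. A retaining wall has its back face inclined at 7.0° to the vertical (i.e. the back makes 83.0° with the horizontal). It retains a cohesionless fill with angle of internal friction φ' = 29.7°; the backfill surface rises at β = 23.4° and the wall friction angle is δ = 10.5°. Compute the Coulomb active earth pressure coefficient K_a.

0.554

K_a = sin²(α+φ) / [sin²α · sin(α−δ) · (1 + √{sin(φ+δ)sin(φ−β) / (sin(α−δ)sin(α+β))})²].
With α = 83.0°, φ = 29.7°, δ = 10.5°, β = 23.4°: K_a = 0.5544.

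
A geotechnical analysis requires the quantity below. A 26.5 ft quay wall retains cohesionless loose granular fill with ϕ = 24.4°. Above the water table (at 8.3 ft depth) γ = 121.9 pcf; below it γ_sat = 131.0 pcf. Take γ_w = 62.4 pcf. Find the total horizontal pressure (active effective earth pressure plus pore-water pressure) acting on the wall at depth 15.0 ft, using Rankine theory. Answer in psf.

1030 psf

K_a = (1 − sin φ)/(1 + sin φ) = 0.4153.
γ' = 131.0 − 62.4 = 68.60 pcf.
Effective vertical stress at 15.0 ft: σ'_v = 121.9×8.3 + 68.60×6.70 = 1471 psf.
σ'_h = K_a σ'_v = 0.4153 × 1471 = 611.1 psf; u = γ_w × 6.70 = 418.1 psf.
Total σ_h = 611.1 + 418.1 = 1029 psf.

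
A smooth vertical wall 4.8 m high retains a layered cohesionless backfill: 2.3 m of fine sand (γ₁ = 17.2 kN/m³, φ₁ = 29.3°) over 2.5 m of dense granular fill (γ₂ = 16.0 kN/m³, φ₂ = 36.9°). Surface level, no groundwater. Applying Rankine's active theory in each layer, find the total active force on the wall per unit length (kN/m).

52.8 kN/m

K_a1 = tan²(45°−29.3°/2) = 0.3428; K_a2 = tan²(45°−36.9°/2) = 0.2497.
Layer 1: σ at base = K_a1 γ₁ h₁ = 13.56 kPa; P₁ = ½×13.56×2.3 = 15.60.
Layer 2: σ_v at top = γ₁h₁ = 39.56; σ_h top = K_a2×39.56 = 9.877; σ_h base = K_a2×(39.56+16.0×2.5) = 19.86.
P₂ = ½(9.877+19.86)×2.5 = 37.18. Total P_a = 15.60+37.18 = 52.77 kN/m.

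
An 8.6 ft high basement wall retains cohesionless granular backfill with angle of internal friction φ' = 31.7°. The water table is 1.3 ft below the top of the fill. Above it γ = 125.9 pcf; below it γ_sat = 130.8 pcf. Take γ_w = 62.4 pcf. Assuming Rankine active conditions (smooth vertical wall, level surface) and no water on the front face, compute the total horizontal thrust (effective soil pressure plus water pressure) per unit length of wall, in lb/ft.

2630 lb/ft

K_a = tan²(45° − φ/2) = 0.3111.
γ' = 130.8 − 62.4 = 68.40 pcf. Depth below WT = 7.3 ft.
σ'_h at WT = K_a γ d_w = 50.91 psf; at base = 50.91 + K_a γ' × 7.3 = 206.2 psf.
P₁ (0–1.3 ft) = ½×50.91×1.3 = 33.09. P₂ (1.3–8.6 ft) = ½(50.91+206.2)×7.3 = 938.6.
P_w = ½ γ_w h₂² = 0.5×62.4×7.3² = 1663. Total = 33.09+938.6+1663 = 2634 lb/ft.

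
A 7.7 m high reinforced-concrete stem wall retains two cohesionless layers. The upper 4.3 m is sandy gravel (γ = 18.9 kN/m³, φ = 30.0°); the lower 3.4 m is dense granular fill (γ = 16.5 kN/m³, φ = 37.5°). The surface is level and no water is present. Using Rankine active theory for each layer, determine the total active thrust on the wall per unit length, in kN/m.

149 kN/m

K_a1 = tan²(45°−30.0°/2) = 0.3333; K_a2 = tan²(45°−37.5°/2) = 0.2432.
Layer 1: σ at base = K_a1 γ₁ h₁ = 27.09 kPa; P₁ = ½×27.09×4.3 = 58.24.
Layer 2: σ_v at top = γ₁h₁ = 81.27; σ_h top = K_a2×81.27 = 19.76; σ_h base = K_a2×(81.27+16.5×3.4) = 33.41.
P₂ = ½(19.76+33.41)×3.4 = 90.39. Total P_a = 58.24+90.39 = 148.6 kN/m.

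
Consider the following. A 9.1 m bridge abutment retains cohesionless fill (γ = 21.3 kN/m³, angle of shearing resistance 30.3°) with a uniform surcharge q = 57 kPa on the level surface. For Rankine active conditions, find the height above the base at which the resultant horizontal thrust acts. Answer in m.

K_a = 0.3293.
Triangular part P₁ = ½K_aγH² = 290.4 at H/3 = 3.033 m; rectangular part P₂ = K_a q H = 170.8 at H/2 = 4.550 m.
ȳ = (P₁·3.033 + P₂·4.550)/(P₁+P₂) = 3.595 m.

3.60 m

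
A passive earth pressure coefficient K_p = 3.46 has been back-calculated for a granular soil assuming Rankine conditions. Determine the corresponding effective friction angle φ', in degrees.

33.5°

K_p = (1+sin φ)/(1−sin φ) ⇒ sin φ = (K_p − 1)/(K_p + 1) = 0.5516.
φ = arcsin(0.5516) = 33.47°.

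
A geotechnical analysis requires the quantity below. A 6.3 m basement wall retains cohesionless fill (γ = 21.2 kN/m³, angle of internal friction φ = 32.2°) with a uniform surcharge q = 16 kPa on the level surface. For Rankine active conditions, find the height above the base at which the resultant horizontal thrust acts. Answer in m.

2.30 m

K_a = 0.3047.
Triangular part P₁ = ½K_aγH² = 128.2 at H/3 = 2.100 m; rectangular part P₂ = K_a q H = 30.72 at H/2 = 3.150 m.
ȳ = (P₁·2.100 + P₂·3.150)/(P₁+P₂) = 2.303 m.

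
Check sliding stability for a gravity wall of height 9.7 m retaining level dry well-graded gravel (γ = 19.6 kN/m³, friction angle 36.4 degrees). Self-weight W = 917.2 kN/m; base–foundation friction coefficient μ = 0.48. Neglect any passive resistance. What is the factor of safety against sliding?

K_a = tan²(45° − 36.4°/2) = 0.2552.
P_a = ½K_aγH² = 0.5×0.2552×19.6×9.7² = 235.3 kN/m, acting at H/3 = 3.233 m above the base.
FS_sliding = μW / P_a = 0.48×917.2 / 235.3 = 1.871.

1.87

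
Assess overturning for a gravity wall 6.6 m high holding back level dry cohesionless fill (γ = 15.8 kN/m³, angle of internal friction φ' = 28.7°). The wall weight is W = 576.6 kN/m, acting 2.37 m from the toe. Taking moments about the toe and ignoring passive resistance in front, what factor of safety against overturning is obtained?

5.14

K_a = tan²(45° − 28.7°/2) = 0.3511.
P_a = ½K_aγH² = 0.5×0.3511×15.8×6.6² = 120.8 kN/m, acting at H/3 = 2.200 m above the base.
Overturning moment M_o = P_a × H/3 = 120.8 × 2.200 = 265.8.
Resisting moment M_r = W × 2.37 = 576.6 × 2.37 = 1367.
FS_overturning = M_r/M_o = 1367/265.8 = 5.140.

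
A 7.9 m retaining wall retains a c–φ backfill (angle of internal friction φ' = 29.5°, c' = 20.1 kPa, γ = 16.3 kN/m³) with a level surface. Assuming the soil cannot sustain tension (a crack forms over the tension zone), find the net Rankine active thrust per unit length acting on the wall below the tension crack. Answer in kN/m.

K_a = 0.3401; √K_a = 0.5832.
Tension-crack depth z_c = 2c/(γ√K_a) = 2×20.1/(16.3×0.5832) = 4.229 m.
σ_a at base = K_a γ H − 2c√K_a = 0.3401×16.3×7.9 − 2×20.1×0.5832 = 20.35 kPa.
P_a = ½ × 20.35 × (H − z_c) = 0.5×20.35×3.671 = 37.35 kN/m.

37.4 kN/m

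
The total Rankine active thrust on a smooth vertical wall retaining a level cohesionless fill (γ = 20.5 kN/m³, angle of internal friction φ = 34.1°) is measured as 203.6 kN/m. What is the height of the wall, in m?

8.40 m

K_a = 0.2815. P_a = ½ K_a γ H² ⇒ H = √(2P_a/(K_a γ)).
H = √(2×203.6/(0.2815×20.5)) = 8.400 m.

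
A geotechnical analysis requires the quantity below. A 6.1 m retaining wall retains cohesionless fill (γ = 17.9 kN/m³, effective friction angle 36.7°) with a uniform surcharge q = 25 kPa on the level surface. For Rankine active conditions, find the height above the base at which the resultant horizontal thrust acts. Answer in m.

K_a = 0.2519.
Triangular part P₁ = ½K_aγH² = 83.88 at H/3 = 2.033 m; rectangular part P₂ = K_a q H = 38.41 at H/2 = 3.050 m.
ȳ = (P₁·2.033 + P₂·3.050)/(P₁+P₂) = 2.353 m.

2.35 m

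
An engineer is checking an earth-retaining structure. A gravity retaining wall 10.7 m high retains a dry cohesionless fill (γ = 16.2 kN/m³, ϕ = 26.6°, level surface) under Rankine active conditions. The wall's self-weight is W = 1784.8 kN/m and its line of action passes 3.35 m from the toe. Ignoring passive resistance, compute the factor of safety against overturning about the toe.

4.74

K_a = tan²(45° − 26.6°/2) = 0.3814.
P_a = ½K_aγH² = 0.5×0.3814×16.2×10.7² = 353.7 kN/m, acting at H/3 = 3.567 m above the base.
Overturning moment M_o = P_a × H/3 = 353.7 × 3.567 = 1262.
Resisting moment M_r = W × 3.35 = 1784.8 × 3.35 = 5979.
FS_overturning = M_r/M_o = 5979/1262 = 4.739.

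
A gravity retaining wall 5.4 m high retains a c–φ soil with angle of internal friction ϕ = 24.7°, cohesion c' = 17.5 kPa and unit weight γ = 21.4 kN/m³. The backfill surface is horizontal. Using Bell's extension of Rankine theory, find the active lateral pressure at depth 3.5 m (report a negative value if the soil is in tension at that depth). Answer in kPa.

8.33 kPa

K_a = (1 − sin φ)/(1 + sin φ) = 0.4106.
σ_a = K_a γ z − 2c√K_a = 0.4106×21.4×3.5 − 2×17.5×0.6408 = 8.325 kPa.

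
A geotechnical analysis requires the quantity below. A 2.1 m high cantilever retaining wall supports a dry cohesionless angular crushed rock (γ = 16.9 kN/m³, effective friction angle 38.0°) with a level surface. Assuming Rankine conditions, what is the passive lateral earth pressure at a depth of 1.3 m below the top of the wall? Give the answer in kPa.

92.4 kPa

K_p = (1 + sin φ)/(1 − sin φ) = 4.204.
σ_h = K_p γ z = 4.204 × 16.9 × 1.3 = 92.36 kPa.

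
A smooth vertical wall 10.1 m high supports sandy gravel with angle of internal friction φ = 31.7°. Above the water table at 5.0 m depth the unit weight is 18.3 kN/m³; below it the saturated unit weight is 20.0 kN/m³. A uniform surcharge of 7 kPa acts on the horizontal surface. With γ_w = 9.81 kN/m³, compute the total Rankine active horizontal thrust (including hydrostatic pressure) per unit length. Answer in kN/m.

407 kN/m

K_a = tan²(45° − φ/2) = 0.3111.
γ' = 20.0 − 9.81 = 10.19 kN/m³. h₂ = H − d_w = 5.1 m.
σ'_h: at surface K_a·q = 2.177; at WT K_a(q+γd_w) = 30.64; at base K_a(q+γd_w+γ'h₂) = 46.81 kPa.
P₁ = ½(2.177+30.64)×5.0 = 82.04; P₂ = ½(30.64+46.81)×5.1 = 197.5; P_w = ½γ_w h₂² = 127.6.
Total = 82.04+197.5+127.6 = 407.1 kN/m.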